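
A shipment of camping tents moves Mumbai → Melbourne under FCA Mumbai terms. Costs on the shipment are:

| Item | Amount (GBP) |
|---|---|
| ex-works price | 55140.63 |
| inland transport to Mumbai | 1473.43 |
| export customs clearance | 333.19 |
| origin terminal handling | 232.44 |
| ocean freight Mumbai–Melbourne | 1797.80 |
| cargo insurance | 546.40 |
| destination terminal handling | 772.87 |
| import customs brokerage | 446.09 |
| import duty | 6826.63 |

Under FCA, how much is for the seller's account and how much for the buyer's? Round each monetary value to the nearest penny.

Seller: GBP 56947.25; buyer: GBP 10622.23

FCA: the seller delivers export-cleared goods to the carrier; the buyer bears costs from that point.
Seller's account: goods 55140.63 + inland to port 1473.43 + export clearance 333.19 = 56947.25
Buyer's account: origin terminal 232.44 + freight 1797.80 + insurance 546.40 + destination terminal 772.87 + brokerage 446.09 + duty 6826.63 = 10622.23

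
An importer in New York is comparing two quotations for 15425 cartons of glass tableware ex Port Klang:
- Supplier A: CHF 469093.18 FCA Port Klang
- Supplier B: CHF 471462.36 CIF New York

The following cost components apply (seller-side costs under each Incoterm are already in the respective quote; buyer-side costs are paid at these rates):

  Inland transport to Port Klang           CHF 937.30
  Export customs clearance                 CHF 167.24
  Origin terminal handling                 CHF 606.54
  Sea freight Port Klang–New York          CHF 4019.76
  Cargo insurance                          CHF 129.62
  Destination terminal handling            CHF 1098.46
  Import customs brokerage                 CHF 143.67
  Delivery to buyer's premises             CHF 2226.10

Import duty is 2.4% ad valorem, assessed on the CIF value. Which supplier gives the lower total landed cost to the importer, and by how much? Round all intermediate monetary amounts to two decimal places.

Supplier B is cheaper by CHF 2444.02

Supplier A (FCA):
CIF value = FCA price + origin terminal + freight + insurance = 469093.18 + 606.54 + 4019.76 + 129.62 = 473849.10
Import duty = 473849.10 × 2.4% = 11372.38
Buyer bears (A): 606.54 + 4019.76 + 129.62 + 1098.46 + 143.67 + 2226.10 = 8224.15
Landed cost (A) = invoice 469093.18 + 8224.15 + duty 11372.38 = 488689.71
Supplier B (CIF):
The CIF price already equals the CIF value: 471462.36
Import duty = 471462.36 × 2.4% = 11315.10
Buyer bears (B): 1098.46 + 143.67 + 2226.10 = 3468.23
Landed cost (B) = invoice 471462.36 + 3468.23 + duty 11315.10 = 486245.69
Difference = |488689.71 − 486245.69| = 2444.02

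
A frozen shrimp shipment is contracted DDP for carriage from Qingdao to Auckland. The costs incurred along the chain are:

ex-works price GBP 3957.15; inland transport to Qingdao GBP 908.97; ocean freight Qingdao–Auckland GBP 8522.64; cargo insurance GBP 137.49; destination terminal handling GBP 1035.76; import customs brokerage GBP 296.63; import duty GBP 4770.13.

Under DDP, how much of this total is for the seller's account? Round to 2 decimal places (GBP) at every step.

DDP: the seller bears all costs including import duty.
Seller's account: goods 3957.15 + inland to port 908.97 + freight 8522.64 + insurance 137.49 + destination terminal 1035.76 + brokerage 296.63 + duty 4770.13 = 19628.77
Buyer's account: 0.00

Seller's account: GBP 19628.77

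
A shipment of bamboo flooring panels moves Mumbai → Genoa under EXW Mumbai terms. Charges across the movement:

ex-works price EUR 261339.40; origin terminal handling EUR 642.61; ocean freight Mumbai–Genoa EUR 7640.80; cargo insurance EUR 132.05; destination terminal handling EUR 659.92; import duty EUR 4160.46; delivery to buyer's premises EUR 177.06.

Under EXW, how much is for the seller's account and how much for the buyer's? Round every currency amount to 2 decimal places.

EXW: the seller makes goods available at their premises; the buyer bears all onward costs.
Seller's account: goods 261339.40 = 261339.40
Buyer's account: origin terminal 642.61 + freight 7640.80 + insurance 132.05 + destination terminal 659.92 + duty 4160.46 + delivery 177.06 = 13412.90

Seller: EUR 261339.40; buyer: EUR 13412.90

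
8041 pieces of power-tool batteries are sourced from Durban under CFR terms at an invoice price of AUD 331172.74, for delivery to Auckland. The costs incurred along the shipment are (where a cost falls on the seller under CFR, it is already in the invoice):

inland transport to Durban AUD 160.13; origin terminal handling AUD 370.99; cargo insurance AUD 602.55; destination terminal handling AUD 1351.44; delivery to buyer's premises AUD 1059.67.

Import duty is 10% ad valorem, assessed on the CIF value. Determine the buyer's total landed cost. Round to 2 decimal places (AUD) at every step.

CFR: the seller pays costs through ocean freight to the destination port, but not insurance.
Already in the invoice (seller's account under CFR): inland to port, origin terminal — exclude.
CIF value = CFR price + insurance = 331172.74 + 602.55 = 331775.29
Import duty = 331775.29 × 10% = 33177.53
Buyer bears: insurance 602.55 + destination terminal 1351.44 + delivery 1059.67 + duty 33177.53 = 36191.19
Landed cost = invoice 331172.74 + 36191.19 = 367363.93

Total landed cost: AUD 367363.93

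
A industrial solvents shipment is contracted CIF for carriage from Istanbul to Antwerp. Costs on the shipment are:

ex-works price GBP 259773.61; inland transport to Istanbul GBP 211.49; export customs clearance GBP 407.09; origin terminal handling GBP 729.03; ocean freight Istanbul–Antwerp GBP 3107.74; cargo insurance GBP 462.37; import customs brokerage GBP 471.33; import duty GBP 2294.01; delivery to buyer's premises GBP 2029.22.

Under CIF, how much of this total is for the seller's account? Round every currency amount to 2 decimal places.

Seller's account: GBP 264691.33

CIF: the seller pays costs through ocean freight and marine insurance to the destination port.
Seller's account: goods 259773.61 + inland to port 211.49 + export clearance 407.09 + origin terminal 729.03 + freight 3107.74 + insurance 462.37 = 264691.33
Buyer's account: brokerage 471.33 + duty 2294.01 + delivery 2029.22 = 4794.56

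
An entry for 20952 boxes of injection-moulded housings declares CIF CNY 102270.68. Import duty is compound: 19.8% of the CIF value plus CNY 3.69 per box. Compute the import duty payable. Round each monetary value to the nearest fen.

Ad valorem component: 102270.68 × 19.8% = 20249.59
Specific component: 20952 × 3.69 = 77312.88
Import duty = 20249.59 + 77312.88 = 97562.47

Import duty: CNY 97562.47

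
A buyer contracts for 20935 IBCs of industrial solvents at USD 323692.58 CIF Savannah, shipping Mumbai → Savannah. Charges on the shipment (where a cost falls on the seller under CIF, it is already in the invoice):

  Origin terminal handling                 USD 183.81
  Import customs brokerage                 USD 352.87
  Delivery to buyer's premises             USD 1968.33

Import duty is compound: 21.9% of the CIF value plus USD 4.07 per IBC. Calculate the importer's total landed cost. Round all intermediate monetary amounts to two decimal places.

Total landed cost: USD 482107.91

CIF: the seller pays costs through ocean freight and marine insurance to the destination port.
Already in the invoice (seller's account under CIF): origin terminal — exclude.
The CIF price already equals the CIF value: 323692.58
Ad valorem component: 323692.58 × 21.9% = 70888.68
Specific component: 20935 × 4.07 = 85205.45
Import duty = 70888.68 + 85205.45 = 156094.13
Buyer bears: brokerage 352.87 + delivery 1968.33 + duty 156094.13 = 158415.33
Landed cost = invoice 323692.58 + 158415.33 = 482107.91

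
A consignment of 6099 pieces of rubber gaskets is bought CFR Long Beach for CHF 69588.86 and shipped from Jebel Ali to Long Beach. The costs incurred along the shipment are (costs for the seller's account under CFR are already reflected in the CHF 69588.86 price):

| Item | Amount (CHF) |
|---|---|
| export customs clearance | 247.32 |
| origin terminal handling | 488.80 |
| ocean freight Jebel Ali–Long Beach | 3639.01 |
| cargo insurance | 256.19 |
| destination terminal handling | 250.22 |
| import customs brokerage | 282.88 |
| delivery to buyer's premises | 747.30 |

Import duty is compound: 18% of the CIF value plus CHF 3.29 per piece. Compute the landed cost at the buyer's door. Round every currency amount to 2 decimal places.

Total landed cost: CHF 103763.27

CFR: the seller pays costs through ocean freight to the destination port, but not insurance.
Already in the invoice (seller's account under CFR): export clearance, origin terminal, freight — exclude.
CIF value = CFR price + insurance = 69588.86 + 256.19 = 69845.05
Ad valorem component: 69845.05 × 18% = 12572.11
Specific component: 6099 × 3.29 = 20065.71
Import duty = 12572.11 + 20065.71 = 32637.82
Buyer bears: insurance 256.19 + destination terminal 250.22 + brokerage 282.88 + delivery 747.30 + duty 32637.82 = 34174.41
Landed cost = invoice 69588.86 + 34174.41 = 103763.27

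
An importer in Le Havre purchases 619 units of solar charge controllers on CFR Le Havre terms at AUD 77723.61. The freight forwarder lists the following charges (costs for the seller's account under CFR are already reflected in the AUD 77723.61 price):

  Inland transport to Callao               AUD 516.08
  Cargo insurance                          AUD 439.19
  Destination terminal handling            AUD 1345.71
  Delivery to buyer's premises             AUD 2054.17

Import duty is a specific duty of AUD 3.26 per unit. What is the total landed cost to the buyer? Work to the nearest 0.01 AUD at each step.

CFR: the seller pays costs through ocean freight to the destination port, but not insurance.
Already in the invoice (seller's account under CFR): inland to port — exclude.
CIF value = CFR price + insurance = 77723.61 + 439.19 = 78162.80
Import duty = 619 × 3.26 = 2017.94
Buyer bears: insurance 439.19 + destination terminal 1345.71 + delivery 2054.17 + duty 2017.94 = 5857.01
Landed cost = invoice 77723.61 + 5857.01 = 83580.62

Total landed cost: AUD 83580.62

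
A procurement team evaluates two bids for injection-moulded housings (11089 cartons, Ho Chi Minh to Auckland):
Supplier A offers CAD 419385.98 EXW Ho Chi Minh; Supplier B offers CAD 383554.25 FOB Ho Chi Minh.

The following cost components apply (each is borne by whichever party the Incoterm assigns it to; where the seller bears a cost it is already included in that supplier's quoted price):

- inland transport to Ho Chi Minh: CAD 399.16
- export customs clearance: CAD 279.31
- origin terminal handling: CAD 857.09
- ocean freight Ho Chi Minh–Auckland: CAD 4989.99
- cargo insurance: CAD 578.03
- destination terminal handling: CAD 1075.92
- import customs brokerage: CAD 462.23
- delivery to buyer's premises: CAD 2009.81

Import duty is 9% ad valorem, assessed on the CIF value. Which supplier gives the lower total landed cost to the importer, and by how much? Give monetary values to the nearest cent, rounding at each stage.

Supplier B is cheaper by CAD 40730.35

Supplier A (EXW):
CIF value = EXW price + inland to port + export clearance + origin terminal + freight + insurance = 419385.98 + 399.16 + 279.31 + 857.09 + 4989.99 + 578.03 = 426489.56
Import duty = 426489.56 × 9% = 38384.06
Buyer bears (A): 399.16 + 279.31 + 857.09 + 4989.99 + 578.03 + 1075.92 + 462.23 + 2009.81 = 10651.54
Landed cost (A) = invoice 419385.98 + 10651.54 + duty 38384.06 = 468421.58
Supplier B (FOB):
CIF value = FOB price + freight + insurance = 383554.25 + 4989.99 + 578.03 = 389122.27
Import duty = 389122.27 × 9% = 35021.00
Buyer bears (B): 4989.99 + 578.03 + 1075.92 + 462.23 + 2009.81 = 9115.98
Landed cost (B) = invoice 383554.25 + 9115.98 + duty 35021.00 = 427691.23
Difference = |468421.58 − 427691.23| = 40730.35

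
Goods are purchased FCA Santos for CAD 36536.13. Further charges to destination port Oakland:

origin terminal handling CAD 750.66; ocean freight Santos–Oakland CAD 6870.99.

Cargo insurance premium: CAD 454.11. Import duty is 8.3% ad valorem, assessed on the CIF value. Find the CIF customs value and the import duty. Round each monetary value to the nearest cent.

CIF = FCA price + pre-shipment costs + freight + insurance
CIF = 36536.13 + 750.66 + 6870.99 + 454.11 = 44611.89
Import duty = 44611.89 × 8.3% = 3702.79

CIF value: CAD 44611.89; import duty: CAD 3702.79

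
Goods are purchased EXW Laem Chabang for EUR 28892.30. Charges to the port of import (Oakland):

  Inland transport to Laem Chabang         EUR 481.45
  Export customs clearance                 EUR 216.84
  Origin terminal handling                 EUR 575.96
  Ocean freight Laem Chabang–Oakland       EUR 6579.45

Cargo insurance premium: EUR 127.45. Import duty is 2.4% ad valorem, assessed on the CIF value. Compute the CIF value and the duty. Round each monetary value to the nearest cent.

CIF = EXW price + pre-shipment costs + freight + insurance
CIF = 28892.30 + 481.45 + 216.84 + 575.96 + 6579.45 + 127.45 = 36873.45
Import duty = 36873.45 × 2.4% = 884.96

CIF value: EUR 36873.45; import duty: EUR 884.96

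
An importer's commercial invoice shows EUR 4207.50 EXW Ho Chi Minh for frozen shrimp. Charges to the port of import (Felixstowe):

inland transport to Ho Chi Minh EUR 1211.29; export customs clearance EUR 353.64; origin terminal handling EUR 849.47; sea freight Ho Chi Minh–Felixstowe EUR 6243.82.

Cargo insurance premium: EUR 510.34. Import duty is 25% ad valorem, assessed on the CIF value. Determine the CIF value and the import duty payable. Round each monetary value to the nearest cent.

CIF value: EUR 13376.06; import duty: EUR 3344.02

CIF = EXW price + pre-shipment costs + freight + insurance
CIF = 4207.50 + 1211.29 + 353.64 + 849.47 + 6243.82 + 510.34 = 13376.06
Import duty = 13376.06 × 25% = 3344.02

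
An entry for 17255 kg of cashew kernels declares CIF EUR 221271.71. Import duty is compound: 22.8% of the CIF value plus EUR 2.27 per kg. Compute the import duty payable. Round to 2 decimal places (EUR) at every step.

Import duty: EUR 89618.80

Ad valorem component: 221271.71 × 22.8% = 50449.95
Specific component: 17255 × 2.27 = 39168.85
Import duty = 50449.95 + 39168.85 = 89618.80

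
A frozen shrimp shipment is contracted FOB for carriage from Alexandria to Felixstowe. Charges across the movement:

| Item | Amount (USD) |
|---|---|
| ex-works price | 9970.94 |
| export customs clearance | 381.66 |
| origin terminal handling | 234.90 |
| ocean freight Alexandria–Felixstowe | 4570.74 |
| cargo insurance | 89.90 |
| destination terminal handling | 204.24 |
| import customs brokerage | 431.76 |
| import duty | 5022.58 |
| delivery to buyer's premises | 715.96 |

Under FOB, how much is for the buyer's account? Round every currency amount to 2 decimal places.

FOB: the seller bears costs until goods are on board at the origin port; the buyer bears freight, insurance and all costs thereafter.
Seller's account: goods 9970.94 + export clearance 381.66 + origin terminal 234.90 = 10587.50
Buyer's account: freight 4570.74 + insurance 89.90 + destination terminal 204.24 + brokerage 431.76 + duty 5022.58 + delivery 715.96 = 11035.18

Buyer's account: USD 11035.18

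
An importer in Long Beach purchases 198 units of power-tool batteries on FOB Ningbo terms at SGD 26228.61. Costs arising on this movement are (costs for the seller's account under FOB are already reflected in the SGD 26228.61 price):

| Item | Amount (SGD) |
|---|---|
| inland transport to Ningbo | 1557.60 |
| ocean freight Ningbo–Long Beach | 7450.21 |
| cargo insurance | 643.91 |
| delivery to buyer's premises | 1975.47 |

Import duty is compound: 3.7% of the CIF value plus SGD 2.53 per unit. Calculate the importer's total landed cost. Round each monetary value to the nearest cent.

Total landed cost: SGD 38069.08

FOB: the seller bears costs until goods are on board at the origin port; the buyer bears freight, insurance and all costs thereafter.
Already in the invoice (seller's account under FOB): inland to port — exclude.
CIF value = FOB price + freight + insurance = 26228.61 + 7450.21 + 643.91 = 34322.73
Ad valorem component: 34322.73 × 3.7% = 1269.94
Specific component: 198 × 2.53 = 500.94
Import duty = 1269.94 + 500.94 = 1770.88
Buyer bears: freight 7450.21 + insurance 643.91 + delivery 1975.47 + duty 1770.88 = 11840.47
Landed cost = invoice 26228.61 + 11840.47 = 38069.08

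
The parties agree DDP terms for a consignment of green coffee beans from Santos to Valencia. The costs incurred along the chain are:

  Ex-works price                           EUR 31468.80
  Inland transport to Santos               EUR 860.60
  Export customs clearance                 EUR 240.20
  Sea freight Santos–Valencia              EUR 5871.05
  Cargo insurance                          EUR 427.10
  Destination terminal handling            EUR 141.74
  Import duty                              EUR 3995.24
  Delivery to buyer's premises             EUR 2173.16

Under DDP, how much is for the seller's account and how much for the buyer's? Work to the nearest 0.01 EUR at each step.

Seller: EUR 45177.89; buyer: EUR 0.00

DDP: the seller bears all costs including import duty.
Seller's account: goods 31468.80 + inland to port 860.60 + export clearance 240.20 + freight 5871.05 + insurance 427.10 + destination terminal 141.74 + duty 3995.24 + delivery 2173.16 = 45177.89
Buyer's account: 0.00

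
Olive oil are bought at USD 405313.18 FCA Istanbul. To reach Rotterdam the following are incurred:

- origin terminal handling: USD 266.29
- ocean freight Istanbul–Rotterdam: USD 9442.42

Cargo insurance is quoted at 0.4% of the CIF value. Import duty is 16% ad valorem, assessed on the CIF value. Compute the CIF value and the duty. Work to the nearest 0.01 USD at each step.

CIF value: USD 416688.64; import duty: USD 66670.18

Let C be the CIF value. C = FCA price + pre-shipment costs + freight + 0.4% × C
C − 0.4% × C = 405313.18 + 266.29 + 9442.42
0.996 × C = 415021.89
C = 415021.89 / 0.996 = 416688.64
Insurance premium = 0.4% × 416688.64 = 1666.75
Import duty = 416688.64 × 16% = 66670.18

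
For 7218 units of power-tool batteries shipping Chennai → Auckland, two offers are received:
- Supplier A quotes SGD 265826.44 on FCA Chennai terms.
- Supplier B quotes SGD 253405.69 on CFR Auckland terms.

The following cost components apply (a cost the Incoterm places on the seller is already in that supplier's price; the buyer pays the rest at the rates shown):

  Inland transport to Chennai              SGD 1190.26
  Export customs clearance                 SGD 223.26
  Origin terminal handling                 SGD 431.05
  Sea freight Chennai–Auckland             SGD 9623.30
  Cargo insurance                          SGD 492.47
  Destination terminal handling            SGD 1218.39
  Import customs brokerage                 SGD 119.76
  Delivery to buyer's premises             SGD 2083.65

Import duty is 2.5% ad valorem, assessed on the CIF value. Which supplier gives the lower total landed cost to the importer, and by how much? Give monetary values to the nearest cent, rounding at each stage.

Supplier B is cheaper by SGD 23036.98

Supplier A (FCA):
CIF value = FCA price + origin terminal + freight + insurance = 265826.44 + 431.05 + 9623.30 + 492.47 = 276373.26
Import duty = 276373.26 × 2.5% = 6909.33
Buyer bears (A): 431.05 + 9623.30 + 492.47 + 1218.39 + 119.76 + 2083.65 = 13968.62
Landed cost (A) = invoice 265826.44 + 13968.62 + duty 6909.33 = 286704.39
Supplier B (CFR):
CIF value = CFR price + insurance = 253405.69 + 492.47 = 253898.16
Import duty = 253898.16 × 2.5% = 6347.45
Buyer bears (B): 492.47 + 1218.39 + 119.76 + 2083.65 = 3914.27
Landed cost (B) = invoice 253405.69 + 3914.27 + duty 6347.45 = 263667.41
Difference = |286704.39 − 263667.41| = 23036.98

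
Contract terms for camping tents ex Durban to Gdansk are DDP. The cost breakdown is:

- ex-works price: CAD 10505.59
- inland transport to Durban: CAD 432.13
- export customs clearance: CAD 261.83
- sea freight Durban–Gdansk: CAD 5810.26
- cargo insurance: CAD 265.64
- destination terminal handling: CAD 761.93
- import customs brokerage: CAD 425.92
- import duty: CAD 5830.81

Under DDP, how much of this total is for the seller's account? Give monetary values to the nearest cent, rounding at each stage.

DDP: the seller bears all costs including import duty.
Seller's account: goods 10505.59 + inland to port 432.13 + export clearance 261.83 + freight 5810.26 + insurance 265.64 + destination terminal 761.93 + brokerage 425.92 + duty 5830.81 = 24294.11
Buyer's account: 0.00

Seller's account: CAD 24294.11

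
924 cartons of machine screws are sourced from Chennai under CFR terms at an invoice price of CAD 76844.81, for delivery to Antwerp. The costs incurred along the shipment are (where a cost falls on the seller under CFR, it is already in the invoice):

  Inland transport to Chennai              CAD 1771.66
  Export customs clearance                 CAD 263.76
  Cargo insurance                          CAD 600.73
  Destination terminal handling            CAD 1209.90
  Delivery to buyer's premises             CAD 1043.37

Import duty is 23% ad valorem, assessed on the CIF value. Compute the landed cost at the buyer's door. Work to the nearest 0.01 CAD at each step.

Total landed cost: CAD 97511.28

CFR: the seller pays costs through ocean freight to the destination port, but not insurance.
Already in the invoice (seller's account under CFR): inland to port, export clearance — exclude.
CIF value = CFR price + insurance = 76844.81 + 600.73 = 77445.54
Import duty = 77445.54 × 23% = 17812.47
Buyer bears: insurance 600.73 + destination terminal 1209.90 + delivery 1043.37 + duty 17812.47 = 20666.47
Landed cost = invoice 76844.81 + 20666.47 = 97511.28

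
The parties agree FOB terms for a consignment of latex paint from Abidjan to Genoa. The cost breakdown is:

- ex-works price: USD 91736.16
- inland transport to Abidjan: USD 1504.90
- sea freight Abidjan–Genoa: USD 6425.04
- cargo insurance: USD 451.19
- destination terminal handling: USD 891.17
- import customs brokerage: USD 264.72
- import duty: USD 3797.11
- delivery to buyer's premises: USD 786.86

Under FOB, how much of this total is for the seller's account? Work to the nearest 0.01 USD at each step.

Seller's account: USD 93241.06

FOB: the seller bears costs until goods are on board at the origin port; the buyer bears freight, insurance and all costs thereafter.
Seller's account: goods 91736.16 + inland to port 1504.90 = 93241.06
Buyer's account: freight 6425.04 + insurance 451.19 + destination terminal 891.17 + brokerage 264.72 + duty 3797.11 + delivery 786.86 = 12616.09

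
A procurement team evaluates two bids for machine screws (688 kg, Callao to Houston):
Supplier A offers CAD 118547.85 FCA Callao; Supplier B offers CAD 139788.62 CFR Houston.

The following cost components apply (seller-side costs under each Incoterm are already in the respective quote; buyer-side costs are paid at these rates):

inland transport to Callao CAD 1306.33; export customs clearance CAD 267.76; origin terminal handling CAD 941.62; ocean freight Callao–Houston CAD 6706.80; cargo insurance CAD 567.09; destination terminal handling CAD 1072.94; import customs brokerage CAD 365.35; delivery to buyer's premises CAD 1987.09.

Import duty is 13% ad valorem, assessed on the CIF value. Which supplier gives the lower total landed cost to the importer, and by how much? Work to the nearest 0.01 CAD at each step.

Supplier A (FCA):
CIF value = FCA price + origin terminal + freight + insurance = 118547.85 + 941.62 + 6706.80 + 567.09 = 126763.36
Import duty = 126763.36 × 13% = 16479.24
Buyer bears (A): 941.62 + 6706.80 + 567.09 + 1072.94 + 365.35 + 1987.09 = 11640.89
Landed cost (A) = invoice 118547.85 + 11640.89 + duty 16479.24 = 146667.98
Supplier B (CFR):
CIF value = CFR price + insurance = 139788.62 + 567.09 = 140355.71
Import duty = 140355.71 × 13% = 18246.24
Buyer bears (B): 567.09 + 1072.94 + 365.35 + 1987.09 = 3992.47
Landed cost (B) = invoice 139788.62 + 3992.47 + duty 18246.24 = 162027.33
Difference = |146667.98 − 162027.33| = 15359.35

Supplier A is cheaper by CAD 15359.35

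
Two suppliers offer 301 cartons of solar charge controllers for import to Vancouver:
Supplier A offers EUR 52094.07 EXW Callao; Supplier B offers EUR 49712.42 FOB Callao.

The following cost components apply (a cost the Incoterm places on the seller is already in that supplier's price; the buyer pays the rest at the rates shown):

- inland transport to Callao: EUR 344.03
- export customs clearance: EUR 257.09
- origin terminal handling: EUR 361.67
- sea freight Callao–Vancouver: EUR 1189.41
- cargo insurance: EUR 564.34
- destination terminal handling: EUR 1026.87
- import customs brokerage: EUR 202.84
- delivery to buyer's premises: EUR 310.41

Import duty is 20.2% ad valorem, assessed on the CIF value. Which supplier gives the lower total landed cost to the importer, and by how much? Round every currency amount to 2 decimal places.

Supplier A (EXW):
CIF value = EXW price + inland to port + export clearance + origin terminal + freight + insurance = 52094.07 + 344.03 + 257.09 + 361.67 + 1189.41 + 564.34 = 54810.61
Import duty = 54810.61 × 20.2% = 11071.74
Buyer bears (A): 344.03 + 257.09 + 361.67 + 1189.41 + 564.34 + 1026.87 + 202.84 + 310.41 = 4256.66
Landed cost (A) = invoice 52094.07 + 4256.66 + duty 11071.74 = 67422.47
Supplier B (FOB):
CIF value = FOB price + freight + insurance = 49712.42 + 1189.41 + 564.34 = 51466.17
Import duty = 51466.17 × 20.2% = 10396.17
Buyer bears (B): 1189.41 + 564.34 + 1026.87 + 202.84 + 310.41 = 3293.87
Landed cost (B) = invoice 49712.42 + 3293.87 + duty 10396.17 = 63402.46
Difference = |67422.47 − 63402.46| = 4020.01

Supplier B is cheaper by EUR 4020.01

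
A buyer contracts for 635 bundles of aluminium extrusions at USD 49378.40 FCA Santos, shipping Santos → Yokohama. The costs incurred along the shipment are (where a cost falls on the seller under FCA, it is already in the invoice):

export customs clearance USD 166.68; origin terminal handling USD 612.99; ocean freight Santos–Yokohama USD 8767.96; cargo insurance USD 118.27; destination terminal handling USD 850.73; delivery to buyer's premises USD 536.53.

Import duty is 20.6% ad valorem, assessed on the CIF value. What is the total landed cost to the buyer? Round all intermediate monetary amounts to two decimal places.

Total landed cost: USD 72393.67

FCA: the seller delivers export-cleared goods to the carrier; the buyer bears costs from that point.
Already in the invoice (seller's account under FCA): export clearance — exclude.
CIF value = FCA price + origin terminal + freight + insurance = 49378.40 + 612.99 + 8767.96 + 118.27 = 58877.62
Import duty = 58877.62 × 20.6% = 12128.79
Buyer bears: origin terminal 612.99 + freight 8767.96 + insurance 118.27 + destination terminal 850.73 + delivery 536.53 + duty 12128.79 = 23015.27
Landed cost = invoice 49378.40 + 23015.27 = 72393.67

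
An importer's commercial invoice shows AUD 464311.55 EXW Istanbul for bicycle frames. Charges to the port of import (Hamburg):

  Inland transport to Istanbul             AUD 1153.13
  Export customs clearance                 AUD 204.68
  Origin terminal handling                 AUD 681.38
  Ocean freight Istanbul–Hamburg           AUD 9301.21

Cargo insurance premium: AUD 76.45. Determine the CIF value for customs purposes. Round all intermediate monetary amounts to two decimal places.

CIF = EXW price + pre-shipment costs + freight + insurance
CIF = 464311.55 + 1153.13 + 204.68 + 681.38 + 9301.21 + 76.45 = 475728.40

CIF value: AUD 475728.40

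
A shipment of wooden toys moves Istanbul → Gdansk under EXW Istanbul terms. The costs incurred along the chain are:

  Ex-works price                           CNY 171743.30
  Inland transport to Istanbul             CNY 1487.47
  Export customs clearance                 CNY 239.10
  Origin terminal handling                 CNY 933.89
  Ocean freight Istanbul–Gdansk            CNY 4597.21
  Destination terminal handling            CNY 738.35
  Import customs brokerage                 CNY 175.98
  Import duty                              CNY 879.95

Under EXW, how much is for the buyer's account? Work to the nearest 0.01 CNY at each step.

Buyer's account: CNY 9051.95

EXW: the seller makes goods available at their premises; the buyer bears all onward costs.
Seller's account: goods 171743.30 = 171743.30
Buyer's account: inland to port 1487.47 + export clearance 239.10 + origin terminal 933.89 + freight 4597.21 + destination terminal 738.35 + brokerage 175.98 + duty 879.95 = 9051.95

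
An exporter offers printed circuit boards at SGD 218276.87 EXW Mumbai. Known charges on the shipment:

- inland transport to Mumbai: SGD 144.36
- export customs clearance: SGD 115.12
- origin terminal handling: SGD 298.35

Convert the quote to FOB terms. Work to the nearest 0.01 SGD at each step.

From EXW to FOB, the seller additionally bears: inland to port, export clearance, origin terminal.
FOB price = 218276.87 + 144.36 + 115.12 + 298.35 = 218834.70

FOB price: SGD 218834.70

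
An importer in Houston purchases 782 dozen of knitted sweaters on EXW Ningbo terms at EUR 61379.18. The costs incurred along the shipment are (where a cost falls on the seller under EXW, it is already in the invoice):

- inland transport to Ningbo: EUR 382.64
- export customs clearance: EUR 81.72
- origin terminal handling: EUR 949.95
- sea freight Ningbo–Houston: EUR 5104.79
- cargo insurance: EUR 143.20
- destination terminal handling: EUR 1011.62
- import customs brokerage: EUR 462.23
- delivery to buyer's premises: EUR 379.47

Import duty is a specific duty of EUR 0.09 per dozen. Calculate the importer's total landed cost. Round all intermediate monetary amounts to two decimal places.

EXW: the seller makes goods available at their premises; the buyer bears all onward costs.
CIF value = EXW price + inland to port + export clearance + origin terminal + freight + insurance = 61379.18 + 382.64 + 81.72 + 949.95 + 5104.79 + 143.20 = 68041.48
Import duty = 782 × 0.09 = 70.38
Buyer bears: inland to port 382.64 + export clearance 81.72 + origin terminal 949.95 + freight 5104.79 + insurance 143.20 + destination terminal 1011.62 + brokerage 462.23 + delivery 379.47 + duty 70.38 = 8586.00
Landed cost = invoice 61379.18 + 8586.00 = 69965.18

Total landed cost: EUR 69965.18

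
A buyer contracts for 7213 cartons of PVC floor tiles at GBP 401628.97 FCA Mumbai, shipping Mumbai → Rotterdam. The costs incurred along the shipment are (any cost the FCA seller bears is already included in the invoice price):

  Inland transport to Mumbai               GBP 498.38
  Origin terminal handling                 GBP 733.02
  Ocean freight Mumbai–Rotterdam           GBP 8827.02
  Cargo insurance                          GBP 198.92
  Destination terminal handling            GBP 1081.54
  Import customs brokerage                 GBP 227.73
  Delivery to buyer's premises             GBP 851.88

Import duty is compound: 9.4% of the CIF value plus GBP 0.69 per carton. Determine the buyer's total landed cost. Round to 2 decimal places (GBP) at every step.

Total landed cost: GBP 457196.52

FCA: the seller delivers export-cleared goods to the carrier; the buyer bears costs from that point.
Already in the invoice (seller's account under FCA): inland to port — exclude.
CIF value = FCA price + origin terminal + freight + insurance = 401628.97 + 733.02 + 8827.02 + 198.92 = 411387.93
Ad valorem component: 411387.93 × 9.4% = 38670.47
Specific component: 7213 × 0.69 = 4976.97
Import duty = 38670.47 + 4976.97 = 43647.44
Buyer bears: origin terminal 733.02 + freight 8827.02 + insurance 198.92 + destination terminal 1081.54 + brokerage 227.73 + delivery 851.88 + duty 43647.44 = 55567.55
Landed cost = invoice 401628.97 + 55567.55 = 457196.52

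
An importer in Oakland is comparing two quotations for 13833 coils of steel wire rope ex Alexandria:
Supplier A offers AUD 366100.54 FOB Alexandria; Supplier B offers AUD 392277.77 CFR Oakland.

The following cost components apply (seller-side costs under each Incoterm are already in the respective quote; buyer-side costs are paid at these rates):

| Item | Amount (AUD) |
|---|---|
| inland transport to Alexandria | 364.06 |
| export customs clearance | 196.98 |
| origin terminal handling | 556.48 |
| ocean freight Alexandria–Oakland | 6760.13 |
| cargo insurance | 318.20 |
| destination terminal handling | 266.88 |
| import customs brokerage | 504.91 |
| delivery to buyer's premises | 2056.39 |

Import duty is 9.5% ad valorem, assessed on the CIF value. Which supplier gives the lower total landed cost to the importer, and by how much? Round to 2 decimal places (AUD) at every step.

Supplier A is cheaper by AUD 21261.73

Supplier A (FOB):
CIF value = FOB price + freight + insurance = 366100.54 + 6760.13 + 318.20 = 373178.87
Import duty = 373178.87 × 9.5% = 35451.99
Buyer bears (A): 6760.13 + 318.20 + 266.88 + 504.91 + 2056.39 = 9906.51
Landed cost (A) = invoice 366100.54 + 9906.51 + duty 35451.99 = 411459.04
Supplier B (CFR):
CIF value = CFR price + insurance = 392277.77 + 318.20 = 392595.97
Import duty = 392595.97 × 9.5% = 37296.62
Buyer bears (B): 318.20 + 266.88 + 504.91 + 2056.39 = 3146.38
Landed cost (B) = invoice 392277.77 + 3146.38 + duty 37296.62 = 432720.77
Difference = |411459.04 − 432720.77| = 21261.73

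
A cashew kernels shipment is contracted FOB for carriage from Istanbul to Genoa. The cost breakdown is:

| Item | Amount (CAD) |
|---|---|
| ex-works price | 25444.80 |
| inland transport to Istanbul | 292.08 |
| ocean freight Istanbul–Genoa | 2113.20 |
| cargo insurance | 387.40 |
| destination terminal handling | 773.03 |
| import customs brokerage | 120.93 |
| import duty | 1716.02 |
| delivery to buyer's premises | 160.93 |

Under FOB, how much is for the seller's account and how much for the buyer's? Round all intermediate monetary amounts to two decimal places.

Seller: CAD 25736.88; buyer: CAD 5271.51

FOB: the seller bears costs until goods are on board at the origin port; the buyer bears freight, insurance and all costs thereafter.
Seller's account: goods 25444.80 + inland to port 292.08 = 25736.88
Buyer's account: freight 2113.20 + insurance 387.40 + destination terminal 773.03 + brokerage 120.93 + duty 1716.02 + delivery 160.93 = 5271.51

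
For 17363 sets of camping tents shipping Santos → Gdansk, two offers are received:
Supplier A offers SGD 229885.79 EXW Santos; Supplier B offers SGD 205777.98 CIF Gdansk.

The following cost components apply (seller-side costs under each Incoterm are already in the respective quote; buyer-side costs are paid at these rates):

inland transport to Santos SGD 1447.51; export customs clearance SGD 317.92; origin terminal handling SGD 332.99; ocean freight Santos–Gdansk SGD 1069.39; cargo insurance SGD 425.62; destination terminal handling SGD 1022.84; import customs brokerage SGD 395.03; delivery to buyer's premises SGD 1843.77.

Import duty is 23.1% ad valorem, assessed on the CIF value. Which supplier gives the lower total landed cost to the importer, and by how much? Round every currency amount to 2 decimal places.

Supplier B is cheaper by SGD 34100.23

Supplier A (EXW):
CIF value = EXW price + inland to port + export clearance + origin terminal + freight + insurance = 229885.79 + 1447.51 + 317.92 + 332.99 + 1069.39 + 425.62 = 233479.22
Import duty = 233479.22 × 23.1% = 53933.70
Buyer bears (A): 1447.51 + 317.92 + 332.99 + 1069.39 + 425.62 + 1022.84 + 395.03 + 1843.77 = 6855.07
Landed cost (A) = invoice 229885.79 + 6855.07 + duty 53933.70 = 290674.56
Supplier B (CIF):
The CIF price already equals the CIF value: 205777.98
Import duty = 205777.98 × 23.1% = 47534.71
Buyer bears (B): 1022.84 + 395.03 + 1843.77 = 3261.64
Landed cost (B) = invoice 205777.98 + 3261.64 + duty 47534.71 = 256574.33
Difference = |290674.56 − 256574.33| = 34100.23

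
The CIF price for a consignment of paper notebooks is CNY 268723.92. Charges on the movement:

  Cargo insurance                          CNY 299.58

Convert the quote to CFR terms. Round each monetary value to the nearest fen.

From CIF to CFR, the seller no longer bears: insurance.
CFR price = 268723.92 − 299.58 = 268424.34

CFR price: CNY 268424.34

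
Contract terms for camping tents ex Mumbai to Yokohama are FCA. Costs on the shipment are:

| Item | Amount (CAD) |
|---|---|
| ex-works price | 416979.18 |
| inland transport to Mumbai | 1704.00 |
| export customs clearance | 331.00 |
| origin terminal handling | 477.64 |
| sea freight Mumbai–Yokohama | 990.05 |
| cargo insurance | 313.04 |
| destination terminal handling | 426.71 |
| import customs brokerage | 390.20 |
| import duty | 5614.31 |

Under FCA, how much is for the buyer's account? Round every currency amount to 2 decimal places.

FCA: the seller delivers export-cleared goods to the carrier; the buyer bears costs from that point.
Seller's account: goods 416979.18 + inland to port 1704.00 + export clearance 331.00 = 419014.18
Buyer's account: origin terminal 477.64 + freight 990.05 + insurance 313.04 + destination terminal 426.71 + brokerage 390.20 + duty 5614.31 = 8211.95

Buyer's account: CAD 8211.95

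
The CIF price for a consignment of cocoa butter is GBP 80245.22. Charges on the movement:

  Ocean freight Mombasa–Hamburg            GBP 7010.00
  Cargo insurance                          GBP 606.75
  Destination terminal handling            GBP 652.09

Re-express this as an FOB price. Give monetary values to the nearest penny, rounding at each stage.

FOB price: GBP 72628.47

Not relevant to the conversion: destination terminal — on the buyer under both terms; not part of either seller's price.
From CIF to FOB, the seller no longer bears: freight, insurance.
FOB price = 80245.22 − 7010.00 − 606.75 = 72628.47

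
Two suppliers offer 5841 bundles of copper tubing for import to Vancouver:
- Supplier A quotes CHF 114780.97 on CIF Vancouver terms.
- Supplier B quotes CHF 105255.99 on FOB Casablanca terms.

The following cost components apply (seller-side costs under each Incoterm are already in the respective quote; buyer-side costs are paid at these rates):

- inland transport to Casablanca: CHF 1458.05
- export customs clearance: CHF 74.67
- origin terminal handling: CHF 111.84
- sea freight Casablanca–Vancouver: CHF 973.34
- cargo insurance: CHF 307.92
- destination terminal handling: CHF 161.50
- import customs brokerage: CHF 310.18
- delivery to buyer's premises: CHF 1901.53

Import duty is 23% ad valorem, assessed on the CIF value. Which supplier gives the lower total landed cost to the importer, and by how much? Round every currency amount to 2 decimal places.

Supplier B is cheaper by CHF 10139.77

Supplier A (CIF):
The CIF price already equals the CIF value: 114780.97
Import duty = 114780.97 × 23% = 26399.62
Buyer bears (A): 161.50 + 310.18 + 1901.53 = 2373.21
Landed cost (A) = invoice 114780.97 + 2373.21 + duty 26399.62 = 143553.80
Supplier B (FOB):
CIF value = FOB price + freight + insurance = 105255.99 + 973.34 + 307.92 = 106537.25
Import duty = 106537.25 × 23% = 24503.57
Buyer bears (B): 973.34 + 307.92 + 161.50 + 310.18 + 1901.53 = 3654.47
Landed cost (B) = invoice 105255.99 + 3654.47 + duty 24503.57 = 133414.03
Difference = |143553.80 − 133414.03| = 10139.77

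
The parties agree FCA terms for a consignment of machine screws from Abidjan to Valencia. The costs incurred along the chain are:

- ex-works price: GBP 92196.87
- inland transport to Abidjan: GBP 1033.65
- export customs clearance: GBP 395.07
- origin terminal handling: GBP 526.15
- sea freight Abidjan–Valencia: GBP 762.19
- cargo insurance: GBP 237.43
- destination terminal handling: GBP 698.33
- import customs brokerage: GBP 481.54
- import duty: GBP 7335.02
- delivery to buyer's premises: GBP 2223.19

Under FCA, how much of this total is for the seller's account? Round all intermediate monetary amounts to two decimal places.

Seller's account: GBP 93625.59

FCA: the seller delivers export-cleared goods to the carrier; the buyer bears costs from that point.
Seller's account: goods 92196.87 + inland to port 1033.65 + export clearance 395.07 = 93625.59
Buyer's account: origin terminal 526.15 + freight 762.19 + insurance 237.43 + destination terminal 698.33 + brokerage 481.54 + duty 7335.02 + delivery 2223.19 = 12263.85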